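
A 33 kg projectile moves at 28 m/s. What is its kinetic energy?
KE = ½mv² = ½(33)(28)² = 12936.0 J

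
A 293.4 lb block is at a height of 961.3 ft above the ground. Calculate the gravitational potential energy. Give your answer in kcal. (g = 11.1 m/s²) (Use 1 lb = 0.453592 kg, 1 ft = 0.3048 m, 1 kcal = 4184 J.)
Convert to SI: m = 133.084 kg, h = 293.004 m
PE = mgh = (133.084)(11.1)(293.004) = 432835 J = 103.5 kcal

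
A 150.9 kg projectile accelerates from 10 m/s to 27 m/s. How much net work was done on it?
W = ΔKE = ½m(v₂² − v₁²) = ½(150.9)(27² − 10²) = 47458.05 J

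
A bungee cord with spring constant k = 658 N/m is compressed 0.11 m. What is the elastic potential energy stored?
PE = ½kx² = ½(658)(0.11)² = 3.981 J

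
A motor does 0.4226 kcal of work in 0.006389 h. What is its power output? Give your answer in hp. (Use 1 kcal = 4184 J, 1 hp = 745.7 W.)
Convert to SI: W = 1768.16 J, t = 23.0004 s
P = W/t = 1768.16/23.0004 = 76.8751 W = 0.1031 hp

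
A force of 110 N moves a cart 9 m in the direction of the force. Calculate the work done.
W = F·d = (110)(9) = 990.0 J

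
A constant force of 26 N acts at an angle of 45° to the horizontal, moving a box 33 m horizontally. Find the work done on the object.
W = F·d·cosθ = (26)(33)cos(45°) = 606.7 J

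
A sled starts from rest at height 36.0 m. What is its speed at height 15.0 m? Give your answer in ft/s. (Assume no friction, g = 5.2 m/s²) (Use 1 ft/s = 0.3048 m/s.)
mgh₁ = mgh₂ + ½mv² ⇒ v = √(2g(h₁−h₂)) = √(2·5.2·21.0) = 14.7784 m/s = 48.49 ft/s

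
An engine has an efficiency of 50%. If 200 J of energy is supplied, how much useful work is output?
W_out = η·W_in = 0.5·200 = 100.0 J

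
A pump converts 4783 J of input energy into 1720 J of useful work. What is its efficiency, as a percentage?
η = W_out/W_in = 1720/4783 = 35.96%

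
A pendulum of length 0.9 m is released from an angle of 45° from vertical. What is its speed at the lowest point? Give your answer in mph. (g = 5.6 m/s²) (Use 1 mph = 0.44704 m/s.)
h = L(1 − cosθ) = 0.9(1 − cos45°) = 0.263604 m
v = √(2gh) = √(2·5.6·0.263604) = 1.71824 m/s = 3.844 mph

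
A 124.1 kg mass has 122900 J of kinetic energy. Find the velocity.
v = √(2·KE/m) = √(2·122900/124.1) = 44.5 m/s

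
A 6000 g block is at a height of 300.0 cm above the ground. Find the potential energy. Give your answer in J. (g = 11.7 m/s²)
Convert to SI: m = 6.0 kg, h = 3.0 m
PE = mgh = (6.0)(11.7)(3.0) = 210.6 J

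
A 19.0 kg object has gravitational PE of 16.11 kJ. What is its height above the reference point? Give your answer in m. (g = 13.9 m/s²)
Convert to SI: m = 19.0 kg, PE = 16110.0 J
h = PE/(mg) = 16110.0/(19.0·13.9) = 61.0 m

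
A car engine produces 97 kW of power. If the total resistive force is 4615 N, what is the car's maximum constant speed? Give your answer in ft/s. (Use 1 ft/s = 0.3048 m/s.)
P = Fv ⇒ v = P/F = 97000 W/4615.0 N = 21.0184 m/s = 68.96 ft/s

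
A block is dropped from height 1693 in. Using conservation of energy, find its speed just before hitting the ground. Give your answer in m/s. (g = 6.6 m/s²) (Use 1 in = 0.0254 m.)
Convert to SI: h = 43.0022 m
mgh = ½mv² ⇒ v = √(2gh) = √(2·6.6·43.0022) = 23.82 m/s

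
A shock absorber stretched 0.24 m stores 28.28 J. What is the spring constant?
k = 2·PE/x² = 2·28.28/(0.24)² = 981.9 N/m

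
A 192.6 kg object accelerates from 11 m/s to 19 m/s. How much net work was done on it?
W = ΔKE = ½m(v₂² − v₁²) = ½(192.6)(19² − 11²) = 23112.0 J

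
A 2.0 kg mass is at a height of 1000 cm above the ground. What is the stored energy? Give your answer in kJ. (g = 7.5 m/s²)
Convert to SI: m = 2.0 kg, h = 10.0 m
PE = mgh = (2.0)(7.5)(10.0) = 150.0 J = 0.15 kJ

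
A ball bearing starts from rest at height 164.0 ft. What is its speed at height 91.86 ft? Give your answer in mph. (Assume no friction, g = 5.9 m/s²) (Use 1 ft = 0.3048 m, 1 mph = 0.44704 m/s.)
Convert to SI: h₁−h₂ = 21.9883 m
mgh₁ = mgh₂ + ½mv² ⇒ v = √(2g(h₁−h₂)) = √(2·5.9·21.9883) = 16.1078 m/s = 36.03 mph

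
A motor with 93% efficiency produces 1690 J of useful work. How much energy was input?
W_in = W_out/η = 1690/0.93 = 1817 J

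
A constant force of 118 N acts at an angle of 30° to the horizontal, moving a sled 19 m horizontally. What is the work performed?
W = F·d·cosθ = (118)(19)cos(30°) = 1942 J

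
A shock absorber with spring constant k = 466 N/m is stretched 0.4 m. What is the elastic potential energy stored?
PE = ½kx² = ½(466)(0.4)² = 37.28 J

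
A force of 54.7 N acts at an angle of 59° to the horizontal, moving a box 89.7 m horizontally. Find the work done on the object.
W = F·d·cosθ = (54.7)(89.7)cos(59°) = 2527 J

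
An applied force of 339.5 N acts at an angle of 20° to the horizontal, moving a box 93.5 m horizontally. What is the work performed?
W = F·d·cosθ = (339.5)(93.5)cos(20°) = 29830 J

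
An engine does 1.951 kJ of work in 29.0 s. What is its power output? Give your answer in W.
Convert to SI: W = 1951.0 J, t = 29.0 s
P = W/t = 1951.0/29.0 = 67.28 W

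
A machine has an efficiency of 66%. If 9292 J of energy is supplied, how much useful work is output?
W_out = η·W_in = 0.66·9292 = 6132.72 J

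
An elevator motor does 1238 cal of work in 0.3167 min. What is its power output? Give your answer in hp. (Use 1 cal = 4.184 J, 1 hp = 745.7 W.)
Convert to SI: W = 5179.79 J, t = 19.002 s
P = W/t = 5179.79/19.002 = 272.592 W = 0.3656 hp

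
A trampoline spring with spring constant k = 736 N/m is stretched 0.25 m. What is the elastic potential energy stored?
PE = ½kx² = ½(736)(0.25)² = 23.0 J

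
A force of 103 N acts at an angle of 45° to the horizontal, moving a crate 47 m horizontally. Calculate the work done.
W = F·d·cosθ = (103)(47)cos(45°) = 3423 J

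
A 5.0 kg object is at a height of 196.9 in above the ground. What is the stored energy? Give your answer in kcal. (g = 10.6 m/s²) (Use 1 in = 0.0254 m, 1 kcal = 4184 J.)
Convert to SI: m = 5.0 kg, h = 5.00126 m
PE = mgh = (5.0)(10.6)(5.00126) = 265.067 J = 0.06335 kcal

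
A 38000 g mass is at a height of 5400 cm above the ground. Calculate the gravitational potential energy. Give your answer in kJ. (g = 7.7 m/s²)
Convert to SI: m = 38.0 kg, h = 54.0 m
PE = mgh = (38.0)(7.7)(54.0) = 15800.4 J = 15.8 kJ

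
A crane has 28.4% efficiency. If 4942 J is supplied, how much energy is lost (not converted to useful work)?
W_lost = W_in(1 − η) = 4942·(1 − 0.284) = 3538 J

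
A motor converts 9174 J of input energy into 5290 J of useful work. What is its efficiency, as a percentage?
η = W_out/W_in = 5290/9174 = 57.66%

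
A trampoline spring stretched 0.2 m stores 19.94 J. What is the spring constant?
k = 2·PE/x² = 2·19.94/(0.2)² = 997.0 N/m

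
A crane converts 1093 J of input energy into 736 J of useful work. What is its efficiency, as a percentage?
η = W_out/W_in = 736/1093 = 67.34%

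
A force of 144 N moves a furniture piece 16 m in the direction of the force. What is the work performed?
W = F·d = (144)(16) = 2304 J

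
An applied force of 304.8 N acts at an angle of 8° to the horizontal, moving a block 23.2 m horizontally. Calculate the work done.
W = F·d·cosθ = (304.8)(23.2)cos(8°) = 7003 J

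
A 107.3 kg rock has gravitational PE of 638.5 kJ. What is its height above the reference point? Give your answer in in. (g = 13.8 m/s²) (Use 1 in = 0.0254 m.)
Convert to SI: m = 107.3 kg, PE = 638500 J
h = PE/(mg) = 638500/(107.3·13.8) = 431.203 m = 16980 in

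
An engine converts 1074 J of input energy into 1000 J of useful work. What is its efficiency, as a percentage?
η = W_out/W_in = 1000/1074 = 93.11%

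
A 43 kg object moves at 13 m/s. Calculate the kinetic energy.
KE = ½mv² = ½(43)(13)² = 3633.5 J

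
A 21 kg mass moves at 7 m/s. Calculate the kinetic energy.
KE = ½mv² = ½(21)(7)² = 514.5 J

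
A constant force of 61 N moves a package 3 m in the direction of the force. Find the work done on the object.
W = F·d = (61)(3) = 183.0 J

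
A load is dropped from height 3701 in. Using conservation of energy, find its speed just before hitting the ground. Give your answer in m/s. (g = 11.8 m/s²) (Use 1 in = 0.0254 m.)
Convert to SI: h = 94.0054 m
mgh = ½mv² ⇒ v = √(2gh) = √(2·11.8·94.0054) = 47.1 m/s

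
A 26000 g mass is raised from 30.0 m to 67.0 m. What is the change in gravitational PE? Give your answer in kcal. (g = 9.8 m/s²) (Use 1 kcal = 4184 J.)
Convert to SI: m = 26.0 kg, Δh = 37.0 m
ΔPE = mgΔh = (26.0)(9.8)(37.0) = 9427.6 J = 2.253 kcal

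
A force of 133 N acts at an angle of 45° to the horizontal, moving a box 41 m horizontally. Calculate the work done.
W = F·d·cosθ = (133)(41)cos(45°) = 3856 J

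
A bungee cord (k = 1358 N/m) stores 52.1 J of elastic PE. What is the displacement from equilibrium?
x = √(2·PE/k) = √(2·52.1/1358) = 0.277 m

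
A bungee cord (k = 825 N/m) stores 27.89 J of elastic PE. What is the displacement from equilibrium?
x = √(2·PE/k) = √(2·27.89/825) = 0.26 m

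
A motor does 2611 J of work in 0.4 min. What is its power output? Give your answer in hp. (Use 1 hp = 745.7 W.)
Convert to SI: W = 2611.0 J, t = 24.0 s
P = W/t = 2611.0/24.0 = 108.792 W = 0.1459 hp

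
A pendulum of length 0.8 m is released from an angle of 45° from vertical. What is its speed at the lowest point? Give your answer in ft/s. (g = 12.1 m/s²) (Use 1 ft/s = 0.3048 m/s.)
h = L(1 − cosθ) = 0.8(1 − cos45°) = 0.234315 m
v = √(2gh) = √(2·12.1·0.234315) = 2.38126 m/s = 7.813 ft/s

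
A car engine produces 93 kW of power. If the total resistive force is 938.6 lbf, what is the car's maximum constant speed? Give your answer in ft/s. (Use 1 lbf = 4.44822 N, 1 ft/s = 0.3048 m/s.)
Convert to SI: F = 4175.1 N
P = Fv ⇒ v = P/F = 93000 W/4175.1 N = 22.2749 m/s = 73.08 ft/s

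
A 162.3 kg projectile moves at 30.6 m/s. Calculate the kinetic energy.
KE = ½mv² = ½(162.3)(30.6)² = 75990 J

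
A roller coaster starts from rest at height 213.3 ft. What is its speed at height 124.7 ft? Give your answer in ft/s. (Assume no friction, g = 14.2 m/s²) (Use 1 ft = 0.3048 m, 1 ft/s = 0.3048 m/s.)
Convert to SI: h₁−h₂ = 27.0053 m
mgh₁ = mgh₂ + ½mv² ⇒ v = √(2g(h₁−h₂)) = √(2·14.2·27.0053) = 27.6939 m/s = 90.86 ft/s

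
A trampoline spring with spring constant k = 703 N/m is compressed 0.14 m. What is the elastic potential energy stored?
PE = ½kx² = ½(703)(0.14)² = 6.889 J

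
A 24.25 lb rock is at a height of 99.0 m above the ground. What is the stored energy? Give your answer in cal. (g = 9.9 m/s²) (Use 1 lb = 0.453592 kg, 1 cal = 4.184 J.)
Convert to SI: m = 10.9996 kg, h = 99.0 m
PE = mgh = (10.9996)(9.9)(99.0) = 10780.7 J = 2577 cal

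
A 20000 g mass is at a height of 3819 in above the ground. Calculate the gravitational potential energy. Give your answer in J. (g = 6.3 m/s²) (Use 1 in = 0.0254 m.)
Convert to SI: m = 20.0 kg, h = 97.0026 m
PE = mgh = (20.0)(6.3)(97.0026) = 12220 J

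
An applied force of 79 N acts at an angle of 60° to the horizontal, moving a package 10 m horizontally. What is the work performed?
W = F·d·cosθ = (79)(10)cos(60°) = 395.0 J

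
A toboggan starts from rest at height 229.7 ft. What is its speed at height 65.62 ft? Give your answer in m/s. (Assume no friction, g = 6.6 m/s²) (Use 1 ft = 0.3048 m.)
Convert to SI: h₁−h₂ = 50.0116 m
mgh₁ = mgh₂ + ½mv² ⇒ v = √(2g(h₁−h₂)) = √(2·6.6·50.0116) = 25.69 m/s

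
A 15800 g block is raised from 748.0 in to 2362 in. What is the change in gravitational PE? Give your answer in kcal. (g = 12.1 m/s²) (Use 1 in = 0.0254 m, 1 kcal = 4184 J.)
Convert to SI: m = 15.8 kg, Δh = 40.9956 m
ΔPE = mgΔh = (15.8)(12.1)(40.9956) = 7837.54 J = 1.873 kcal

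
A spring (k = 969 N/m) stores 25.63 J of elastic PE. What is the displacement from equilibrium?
x = √(2·PE/k) = √(2·25.63/969) = 0.23 m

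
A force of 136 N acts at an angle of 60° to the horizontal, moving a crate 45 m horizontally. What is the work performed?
W = F·d·cosθ = (136)(45)cos(60°) = 3060 J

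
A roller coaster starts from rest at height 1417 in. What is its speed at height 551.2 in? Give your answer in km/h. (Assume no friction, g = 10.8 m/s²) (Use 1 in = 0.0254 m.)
Convert to SI: h₁−h₂ = 21.9913 m
mgh₁ = mgh₂ + ½mv² ⇒ v = √(2g(h₁−h₂)) = √(2·10.8·21.9913) = 21.7948 m/s = 78.46 km/h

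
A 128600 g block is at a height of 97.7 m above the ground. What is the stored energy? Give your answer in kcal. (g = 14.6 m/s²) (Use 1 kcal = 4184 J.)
Convert to SI: m = 128.6 kg, h = 97.7 m
PE = mgh = (128.6)(14.6)(97.7) = 183438 J = 43.84 kcal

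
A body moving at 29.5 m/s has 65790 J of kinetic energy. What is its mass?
m = 2·KE/v² = 2·65790/(29.5)² = 151.2 kg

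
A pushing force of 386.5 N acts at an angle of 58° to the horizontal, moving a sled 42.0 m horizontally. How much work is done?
W = F·d·cosθ = (386.5)(42.0)cos(58°) = 8602 J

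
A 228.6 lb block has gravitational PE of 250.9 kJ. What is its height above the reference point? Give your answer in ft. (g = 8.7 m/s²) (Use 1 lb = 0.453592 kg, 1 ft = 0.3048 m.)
Convert to SI: m = 103.691 kg, PE = 250900 J
h = PE/(mg) = 250900/(103.691·8.7) = 278.125 m = 912.5 ft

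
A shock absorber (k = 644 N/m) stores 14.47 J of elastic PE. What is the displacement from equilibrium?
x = √(2·PE/k) = √(2·14.47/644) = 0.212 m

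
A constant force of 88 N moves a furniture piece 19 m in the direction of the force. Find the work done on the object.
W = F·d = (88)(19) = 1672 J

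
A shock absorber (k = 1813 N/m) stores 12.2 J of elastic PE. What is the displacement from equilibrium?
x = √(2·PE/k) = √(2·12.2/1813) = 0.116 m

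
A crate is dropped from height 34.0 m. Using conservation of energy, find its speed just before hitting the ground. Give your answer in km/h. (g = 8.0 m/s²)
mgh = ½mv² ⇒ v = √(2gh) = √(2·8.0·34.0) = 23.3238 m/s = 83.97 km/h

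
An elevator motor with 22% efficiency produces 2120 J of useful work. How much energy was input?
W_in = W_out/η = 2120/0.22 = 9636 J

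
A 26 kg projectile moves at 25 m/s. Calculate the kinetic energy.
KE = ½mv² = ½(26)(25)² = 8125.0 J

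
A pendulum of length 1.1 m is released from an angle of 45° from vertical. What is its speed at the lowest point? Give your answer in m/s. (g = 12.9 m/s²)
h = L(1 − cosθ) = 1.1(1 − cos45°) = 0.322183 m
v = √(2gh) = √(2·12.9·0.322183) = 2.883 m/s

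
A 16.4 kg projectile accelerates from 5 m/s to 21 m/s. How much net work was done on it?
W = ΔKE = ½m(v₂² − v₁²) = ½(16.4)(21² − 5²) = 3411.2 J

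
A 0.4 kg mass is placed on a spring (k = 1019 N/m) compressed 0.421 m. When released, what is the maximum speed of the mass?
½kx² = ½mv² ⇒ v = x√(k/m) = (0.421)√(1019/0.4) = 21.25 m/s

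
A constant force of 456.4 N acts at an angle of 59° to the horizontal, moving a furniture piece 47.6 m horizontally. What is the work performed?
W = F·d·cosθ = (456.4)(47.6)cos(59°) = 11190 J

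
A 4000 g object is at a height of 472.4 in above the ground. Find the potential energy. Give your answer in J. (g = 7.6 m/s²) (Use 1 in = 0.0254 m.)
Convert to SI: m = 4.0 kg, h = 11.999 m
PE = mgh = (4.0)(7.6)(11.999) = 364.8 J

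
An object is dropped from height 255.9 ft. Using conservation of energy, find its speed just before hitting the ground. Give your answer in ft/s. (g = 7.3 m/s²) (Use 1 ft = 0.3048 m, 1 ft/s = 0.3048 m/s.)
Convert to SI: h = 77.9983 m
mgh = ½mv² ⇒ v = √(2gh) = √(2·7.3·77.9983) = 33.7457 m/s = 110.7 ft/s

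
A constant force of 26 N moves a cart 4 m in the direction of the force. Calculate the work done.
W = F·d = (26)(4) = 104.0 J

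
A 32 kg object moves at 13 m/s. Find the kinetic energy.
KE = ½mv² = ½(32)(13)² = 2704.0 J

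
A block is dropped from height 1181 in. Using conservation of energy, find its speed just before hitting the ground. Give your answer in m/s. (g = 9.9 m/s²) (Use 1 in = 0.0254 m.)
Convert to SI: h = 29.9974 m
mgh = ½mv² ⇒ v = √(2gh) = √(2·9.9·29.9974) = 24.37 m/s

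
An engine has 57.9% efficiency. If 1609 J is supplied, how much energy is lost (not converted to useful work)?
W_lost = W_in(1 − η) = 1609·(1 − 0.579) = 677.4 J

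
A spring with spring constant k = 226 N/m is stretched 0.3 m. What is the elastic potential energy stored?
PE = ½kx² = ½(226)(0.3)² = 10.17 J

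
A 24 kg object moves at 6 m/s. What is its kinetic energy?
KE = ½mv² = ½(24)(6)² = 432.0 J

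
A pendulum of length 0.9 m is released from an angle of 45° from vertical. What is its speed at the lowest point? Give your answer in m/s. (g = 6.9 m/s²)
h = L(1 − cosθ) = 0.9(1 − cos45°) = 0.263604 m
v = √(2gh) = √(2·6.9·0.263604) = 1.907 m/s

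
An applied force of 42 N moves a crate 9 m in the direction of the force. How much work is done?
W = F·d = (42)(9) = 378.0 J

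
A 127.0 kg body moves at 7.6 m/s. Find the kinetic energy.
KE = ½mv² = ½(127.0)(7.6)² = 3668 J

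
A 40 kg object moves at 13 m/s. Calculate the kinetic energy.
KE = ½mv² = ½(40)(13)² = 3380.0 J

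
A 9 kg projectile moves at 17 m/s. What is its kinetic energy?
KE = ½mv² = ½(9)(17)² = 1300.5 J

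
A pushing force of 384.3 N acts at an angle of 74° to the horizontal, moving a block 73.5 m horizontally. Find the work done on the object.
W = F·d·cosθ = (384.3)(73.5)cos(74°) = 7786 J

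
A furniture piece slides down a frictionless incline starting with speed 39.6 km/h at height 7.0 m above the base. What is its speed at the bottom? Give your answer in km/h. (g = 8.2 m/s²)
Convert to SI: v₀ = 11.0 m/s, h = 7.0 m
½mv₀² + mgh = ½mv² ⇒ v = √(v₀² + 2gh) = √(11.0² + 2·8.2·7.0) = 15.3558 m/s = 55.28 km/h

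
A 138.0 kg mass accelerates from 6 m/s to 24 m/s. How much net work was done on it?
W = ΔKE = ½m(v₂² − v₁²) = ½(138.0)(24² − 6²) = 37260.0 J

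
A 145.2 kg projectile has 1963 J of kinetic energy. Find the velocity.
v = √(2·KE/m) = √(2·1963/145.2) = 5.2 m/s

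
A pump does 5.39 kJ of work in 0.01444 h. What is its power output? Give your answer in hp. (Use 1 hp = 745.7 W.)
Convert to SI: W = 5390.0 J, t = 51.984 s
P = W/t = 5390.0/51.984 = 103.686 W = 0.139 hp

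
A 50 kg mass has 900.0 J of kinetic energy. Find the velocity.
v = √(2·KE/m) = √(2·900.0/50) = 6.0 m/s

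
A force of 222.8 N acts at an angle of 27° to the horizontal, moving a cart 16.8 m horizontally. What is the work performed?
W = F·d·cosθ = (222.8)(16.8)cos(27°) = 3335 J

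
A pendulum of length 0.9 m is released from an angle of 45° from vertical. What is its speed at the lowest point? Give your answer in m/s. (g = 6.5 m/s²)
h = L(1 − cosθ) = 0.9(1 − cos45°) = 0.263604 m
v = √(2gh) = √(2·6.5·0.263604) = 1.851 m/s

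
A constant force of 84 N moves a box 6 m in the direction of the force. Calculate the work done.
W = F·d = (84)(6) = 504.0 J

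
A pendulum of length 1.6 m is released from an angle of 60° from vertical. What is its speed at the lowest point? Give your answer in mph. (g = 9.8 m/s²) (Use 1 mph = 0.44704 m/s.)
h = L(1 − cosθ) = 1.6(1 − cos60°) = 0.8 m
v = √(2gh) = √(2·9.8·0.8) = 3.9598 m/s = 8.858 mph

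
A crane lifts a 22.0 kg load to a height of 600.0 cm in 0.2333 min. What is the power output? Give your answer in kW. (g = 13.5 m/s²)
Convert to SI: m = 22.0 kg, h = 6.0 m, t = 13.998 s
P = mgh/t = (22.0)(13.5)(6.0)/13.998 = 127.304 W = 0.1273 kW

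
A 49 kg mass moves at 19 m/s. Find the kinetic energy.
KE = ½mv² = ½(49)(19)² = 8844.5 J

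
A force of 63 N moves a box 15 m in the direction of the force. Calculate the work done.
W = F·d = (63)(15) = 945.0 J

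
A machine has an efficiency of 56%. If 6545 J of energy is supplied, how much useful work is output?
W_out = η·W_in = 0.56·6545 = 3665.2 J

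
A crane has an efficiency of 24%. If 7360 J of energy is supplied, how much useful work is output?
W_out = η·W_in = 0.24·7360 = 1766.4 J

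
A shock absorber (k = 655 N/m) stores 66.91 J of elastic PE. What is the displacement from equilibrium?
x = √(2·PE/k) = √(2·66.91/655) = 0.452 m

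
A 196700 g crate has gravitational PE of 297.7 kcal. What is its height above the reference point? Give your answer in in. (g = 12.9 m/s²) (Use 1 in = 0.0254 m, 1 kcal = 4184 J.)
Convert to SI: m = 196.7 kg, PE = 1245580 J
h = PE/(mg) = 1245580/(196.7·12.9) = 490.881 m = 19330 in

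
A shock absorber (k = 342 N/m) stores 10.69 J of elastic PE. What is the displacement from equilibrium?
x = √(2·PE/k) = √(2·10.69/342) = 0.25 m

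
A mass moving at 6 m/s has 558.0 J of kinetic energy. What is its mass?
m = 2·KE/v² = 2·558.0/(6)² = 31.0 kg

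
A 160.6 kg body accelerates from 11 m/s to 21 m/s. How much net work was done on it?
W = ΔKE = ½m(v₂² − v₁²) = ½(160.6)(21² − 11²) = 25696.0 J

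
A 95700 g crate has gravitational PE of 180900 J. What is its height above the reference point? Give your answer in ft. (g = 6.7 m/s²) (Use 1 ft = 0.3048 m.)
Convert to SI: m = 95.7 kg, PE = 180900 J
h = PE/(mg) = 180900/(95.7·6.7) = 282.132 m = 925.6 ft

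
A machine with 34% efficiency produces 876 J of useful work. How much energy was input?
W_in = W_out/η = 876/0.34 = 2576 J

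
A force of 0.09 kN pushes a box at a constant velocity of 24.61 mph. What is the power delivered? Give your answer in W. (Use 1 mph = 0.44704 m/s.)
Convert to SI: F = 90.0 N, v = 11.0017 m/s
P = Fv = (90.0)(11.0017) = 990.1 W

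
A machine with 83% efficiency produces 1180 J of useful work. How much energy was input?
W_in = W_out/η = 1180/0.83 = 1422 J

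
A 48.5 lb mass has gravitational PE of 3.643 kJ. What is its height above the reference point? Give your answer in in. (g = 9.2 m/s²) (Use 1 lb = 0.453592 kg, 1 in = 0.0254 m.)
Convert to SI: m = 21.9992 kg, PE = 3643.0 J
h = PE/(mg) = 3643.0/(21.9992·9.2) = 17.9997 m = 708.6 in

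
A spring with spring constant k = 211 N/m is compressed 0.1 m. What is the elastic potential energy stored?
PE = ½kx² = ½(211)(0.1)² = 1.055 J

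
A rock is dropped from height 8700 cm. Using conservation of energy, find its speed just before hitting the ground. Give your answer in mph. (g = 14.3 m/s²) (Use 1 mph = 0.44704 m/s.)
Convert to SI: h = 87.0 m
mgh = ½mv² ⇒ v = √(2gh) = √(2·14.3·87.0) = 49.8819 m/s = 111.6 mph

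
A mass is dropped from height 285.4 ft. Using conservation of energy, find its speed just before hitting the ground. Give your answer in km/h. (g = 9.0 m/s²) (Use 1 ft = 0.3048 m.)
Convert to SI: h = 86.9899 m
mgh = ½mv² ⇒ v = √(2gh) = √(2·9.0·86.9899) = 39.5704 m/s = 142.5 km/h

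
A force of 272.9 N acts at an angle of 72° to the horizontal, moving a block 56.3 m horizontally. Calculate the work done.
W = F·d·cosθ = (272.9)(56.3)cos(72°) = 4748 J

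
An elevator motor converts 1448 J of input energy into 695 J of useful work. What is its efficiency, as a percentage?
η = W_out/W_in = 695/1448 = 48.0%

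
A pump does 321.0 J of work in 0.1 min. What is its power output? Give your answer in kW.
Convert to SI: W = 321.0 J, t = 6.0 s
P = W/t = 321.0/6.0 = 53.5 W = 0.0535 kW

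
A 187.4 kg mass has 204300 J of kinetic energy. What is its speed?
v = √(2·KE/m) = √(2·204300/187.4) = 46.69 m/s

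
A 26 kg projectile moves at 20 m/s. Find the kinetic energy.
KE = ½mv² = ½(26)(20)² = 5200.0 J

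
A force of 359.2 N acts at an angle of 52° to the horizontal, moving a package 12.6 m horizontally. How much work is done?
W = F·d·cosθ = (359.2)(12.6)cos(52°) = 2786 J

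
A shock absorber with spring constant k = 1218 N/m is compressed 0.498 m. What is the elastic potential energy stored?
PE = ½kx² = ½(1218)(0.498)² = 151.0 J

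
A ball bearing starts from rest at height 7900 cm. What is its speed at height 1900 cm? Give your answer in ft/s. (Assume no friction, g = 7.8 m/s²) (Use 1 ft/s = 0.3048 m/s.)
Convert to SI: h₁−h₂ = 60.0 m
mgh₁ = mgh₂ + ½mv² ⇒ v = √(2g(h₁−h₂)) = √(2·7.8·60.0) = 30.5941 m/s = 100.4 ft/s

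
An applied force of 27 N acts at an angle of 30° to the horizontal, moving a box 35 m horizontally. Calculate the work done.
W = F·d·cosθ = (27)(35)cos(30°) = 818.4 J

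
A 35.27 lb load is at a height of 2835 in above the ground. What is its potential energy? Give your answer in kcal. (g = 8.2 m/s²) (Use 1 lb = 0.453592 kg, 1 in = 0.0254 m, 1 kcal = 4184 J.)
Convert to SI: m = 15.9982 kg, h = 72.009 m
PE = mgh = (15.9982)(8.2)(72.009) = 9446.51 J = 2.258 kcal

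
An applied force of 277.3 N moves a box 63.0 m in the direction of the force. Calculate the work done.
W = F·d = (277.3)(63.0) = 17470 J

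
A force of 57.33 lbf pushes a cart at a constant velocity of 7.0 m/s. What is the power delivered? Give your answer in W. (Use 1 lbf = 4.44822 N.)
Convert to SI: F = 255.016 N, v = 7.0 m/s
P = Fv = (255.016)(7.0) = 1785 W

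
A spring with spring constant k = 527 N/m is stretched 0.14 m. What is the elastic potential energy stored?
PE = ½kx² = ½(527)(0.14)² = 5.165 J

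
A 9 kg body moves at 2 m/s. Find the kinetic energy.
KE = ½mv² = ½(9)(2)² = 18.0 J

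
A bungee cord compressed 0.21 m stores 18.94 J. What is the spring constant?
k = 2·PE/x² = 2·18.94/(0.21)² = 859.0 N/m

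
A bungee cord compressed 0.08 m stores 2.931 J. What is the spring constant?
k = 2·PE/x² = 2·2.931/(0.08)² = 915.9 N/m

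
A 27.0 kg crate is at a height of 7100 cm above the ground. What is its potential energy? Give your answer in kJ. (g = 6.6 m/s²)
Convert to SI: m = 27.0 kg, h = 71.0 m
PE = mgh = (27.0)(6.6)(71.0) = 12652.2 J = 12.65 kJ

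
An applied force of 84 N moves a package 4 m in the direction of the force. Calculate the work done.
W = F·d = (84)(4) = 336.0 J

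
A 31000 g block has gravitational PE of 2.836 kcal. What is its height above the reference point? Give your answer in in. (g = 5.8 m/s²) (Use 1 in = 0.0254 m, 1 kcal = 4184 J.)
Convert to SI: m = 31.0 kg, PE = 11865.8 J
h = PE/(mg) = 11865.8/(31.0·5.8) = 65.9946 m = 2598 in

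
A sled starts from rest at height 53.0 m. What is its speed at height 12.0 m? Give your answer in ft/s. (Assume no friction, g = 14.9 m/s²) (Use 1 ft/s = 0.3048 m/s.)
mgh₁ = mgh₂ + ½mv² ⇒ v = √(2g(h₁−h₂)) = √(2·14.9·41.0) = 34.9543 m/s = 114.7 ft/s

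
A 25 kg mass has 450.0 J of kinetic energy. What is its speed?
v = √(2·KE/m) = √(2·450.0/25) = 6.0 m/s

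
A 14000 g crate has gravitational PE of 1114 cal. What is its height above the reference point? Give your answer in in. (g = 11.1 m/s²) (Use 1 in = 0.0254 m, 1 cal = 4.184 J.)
Convert to SI: m = 14.0 kg, PE = 4660.98 J
h = PE/(mg) = 4660.98/(14.0·11.1) = 29.9934 m = 1181 in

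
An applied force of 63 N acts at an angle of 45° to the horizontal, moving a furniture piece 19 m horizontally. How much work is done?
W = F·d·cosθ = (63)(19)cos(45°) = 846.4 J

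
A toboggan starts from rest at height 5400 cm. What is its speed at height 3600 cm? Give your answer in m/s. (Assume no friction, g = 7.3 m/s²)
Convert to SI: h₁−h₂ = 18.0 m
mgh₁ = mgh₂ + ½mv² ⇒ v = √(2g(h₁−h₂)) = √(2·7.3·18.0) = 16.21 m/s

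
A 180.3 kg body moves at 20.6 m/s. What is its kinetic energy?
KE = ½mv² = ½(180.3)(20.6)² = 38260 J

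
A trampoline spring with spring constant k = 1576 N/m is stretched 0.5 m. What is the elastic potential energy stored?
PE = ½kx² = ½(1576)(0.5)² = 197.0 J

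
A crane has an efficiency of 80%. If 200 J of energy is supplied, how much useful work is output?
W_out = η·W_in = 0.8·200 = 160.0 J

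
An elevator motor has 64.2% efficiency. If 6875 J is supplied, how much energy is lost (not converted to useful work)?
W_lost = W_in(1 − η) = 6875·(1 − 0.642) = 2461 J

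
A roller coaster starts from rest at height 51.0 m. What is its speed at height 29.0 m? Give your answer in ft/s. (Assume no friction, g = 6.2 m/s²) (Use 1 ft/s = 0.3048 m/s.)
mgh₁ = mgh₂ + ½mv² ⇒ v = √(2g(h₁−h₂)) = √(2·6.2·22.0) = 16.5167 m/s = 54.19 ft/s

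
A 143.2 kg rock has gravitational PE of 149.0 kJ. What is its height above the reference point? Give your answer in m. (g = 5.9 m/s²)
Convert to SI: m = 143.2 kg, PE = 149000 J
h = PE/(mg) = 149000/(143.2·5.9) = 176.4 m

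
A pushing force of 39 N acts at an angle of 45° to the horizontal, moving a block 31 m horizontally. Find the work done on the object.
W = F·d·cosθ = (39)(31)cos(45°) = 854.9 J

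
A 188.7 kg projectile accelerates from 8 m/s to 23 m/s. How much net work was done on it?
W = ΔKE = ½m(v₂² − v₁²) = ½(188.7)(23² − 8²) = 43872.75 J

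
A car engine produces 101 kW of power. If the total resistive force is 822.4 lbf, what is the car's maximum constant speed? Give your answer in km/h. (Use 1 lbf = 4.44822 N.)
Convert to SI: F = 3658.22 N
P = Fv ⇒ v = P/F = 101000 W/3658.22 N = 27.6091 m/s = 99.39 km/h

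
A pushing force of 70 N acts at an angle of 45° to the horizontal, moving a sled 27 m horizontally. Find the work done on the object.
W = F·d·cosθ = (70)(27)cos(45°) = 1336 J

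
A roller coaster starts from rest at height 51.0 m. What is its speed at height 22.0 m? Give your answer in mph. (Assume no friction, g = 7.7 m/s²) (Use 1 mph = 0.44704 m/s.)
mgh₁ = mgh₂ + ½mv² ⇒ v = √(2g(h₁−h₂)) = √(2·7.7·29.0) = 21.1329 m/s = 47.27 mph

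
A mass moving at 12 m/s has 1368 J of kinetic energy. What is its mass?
m = 2·KE/v² = 2·1368/(12)² = 19.0 kg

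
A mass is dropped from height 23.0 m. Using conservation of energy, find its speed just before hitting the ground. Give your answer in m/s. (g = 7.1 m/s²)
mgh = ½mv² ⇒ v = √(2gh) = √(2·7.1·23.0) = 18.07 m/s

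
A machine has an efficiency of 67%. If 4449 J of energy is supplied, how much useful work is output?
W_out = η·W_in = 0.67·4449 = 2980.83 J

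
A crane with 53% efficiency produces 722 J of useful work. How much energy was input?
W_in = W_out/η = 722/0.53 = 1362 J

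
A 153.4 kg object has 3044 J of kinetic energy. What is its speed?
v = √(2·KE/m) = √(2·3044/153.4) = 6.3 m/s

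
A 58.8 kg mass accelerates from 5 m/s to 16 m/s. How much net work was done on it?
W = ΔKE = ½m(v₂² − v₁²) = ½(58.8)(16² − 5²) = 6791.4 J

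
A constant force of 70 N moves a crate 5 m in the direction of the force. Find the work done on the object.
W = F·d = (70)(5) = 350.0 J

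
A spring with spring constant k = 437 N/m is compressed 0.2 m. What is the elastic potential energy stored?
PE = ½kx² = ½(437)(0.2)² = 8.74 J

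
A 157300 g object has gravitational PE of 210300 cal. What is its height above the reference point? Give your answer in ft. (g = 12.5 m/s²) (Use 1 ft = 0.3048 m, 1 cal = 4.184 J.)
Convert to SI: m = 157.3 kg, PE = 879895 J
h = PE/(mg) = 879895/(157.3·12.5) = 447.499 m = 1468 ft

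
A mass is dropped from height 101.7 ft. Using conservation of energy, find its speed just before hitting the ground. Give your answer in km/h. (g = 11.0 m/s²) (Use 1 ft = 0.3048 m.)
Convert to SI: h = 30.9982 m
mgh = ½mv² ⇒ v = √(2gh) = √(2·11.0·30.9982) = 26.1144 m/s = 94.01 km/h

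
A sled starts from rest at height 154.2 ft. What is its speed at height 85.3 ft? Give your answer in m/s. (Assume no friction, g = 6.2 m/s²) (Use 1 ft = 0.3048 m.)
Convert to SI: h₁−h₂ = 21.0007 m
mgh₁ = mgh₂ + ½mv² ⇒ v = √(2g(h₁−h₂)) = √(2·6.2·21.0007) = 16.14 m/s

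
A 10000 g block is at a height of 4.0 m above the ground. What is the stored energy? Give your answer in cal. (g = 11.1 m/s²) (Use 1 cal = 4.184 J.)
Convert to SI: m = 10.0 kg, h = 4.0 m
PE = mgh = (10.0)(11.1)(4.0) = 444.0 J = 106.1 cal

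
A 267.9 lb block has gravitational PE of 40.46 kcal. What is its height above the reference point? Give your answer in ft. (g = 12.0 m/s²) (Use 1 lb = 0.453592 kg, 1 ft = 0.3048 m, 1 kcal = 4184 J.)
Convert to SI: m = 121.517 kg, PE = 169285 J
h = PE/(mg) = 169285/(121.517·12.0) = 116.091 m = 380.9 ft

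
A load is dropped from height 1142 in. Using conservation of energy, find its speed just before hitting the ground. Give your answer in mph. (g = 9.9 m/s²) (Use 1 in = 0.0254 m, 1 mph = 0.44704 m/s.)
Convert to SI: h = 29.0068 m
mgh = ½mv² ⇒ v = √(2gh) = √(2·9.9·29.0068) = 23.9653 m/s = 53.61 mph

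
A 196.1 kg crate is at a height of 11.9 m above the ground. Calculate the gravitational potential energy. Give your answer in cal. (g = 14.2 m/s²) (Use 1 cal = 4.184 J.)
PE = mgh = (196.1)(14.2)(11.9) = 33137.0 J = 7920 cal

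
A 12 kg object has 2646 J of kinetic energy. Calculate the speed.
v = √(2·KE/m) = √(2·2646/12) = 21.0 m/s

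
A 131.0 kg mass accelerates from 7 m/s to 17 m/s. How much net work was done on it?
W = ΔKE = ½m(v₂² − v₁²) = ½(131.0)(17² − 7²) = 15720.0 J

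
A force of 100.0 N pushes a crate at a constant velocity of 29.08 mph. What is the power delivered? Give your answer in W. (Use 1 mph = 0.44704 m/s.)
Convert to SI: F = 100.0 N, v = 12.9999 m/s
P = Fv = (100.0)(12.9999) = 1300 W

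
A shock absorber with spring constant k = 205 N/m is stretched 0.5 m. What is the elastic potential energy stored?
PE = ½kx² = ½(205)(0.5)² = 25.63 J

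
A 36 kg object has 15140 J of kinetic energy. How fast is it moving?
v = √(2·KE/m) = √(2·15140/36) = 29.0 m/s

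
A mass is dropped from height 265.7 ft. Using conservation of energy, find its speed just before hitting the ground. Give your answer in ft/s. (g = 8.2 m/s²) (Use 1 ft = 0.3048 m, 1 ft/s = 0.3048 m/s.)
Convert to SI: h = 80.9854 m
mgh = ½mv² ⇒ v = √(2gh) = √(2·8.2·80.9854) = 36.4439 m/s = 119.6 ft/s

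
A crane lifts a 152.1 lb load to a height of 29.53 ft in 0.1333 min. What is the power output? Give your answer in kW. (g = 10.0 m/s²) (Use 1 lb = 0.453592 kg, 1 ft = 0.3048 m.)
Convert to SI: m = 68.9913 kg, h = 9.00074 m, t = 7.998 s
P = mgh/t = (68.9913)(10.0)(9.00074)/7.998 = 776.411 W = 0.7764 kW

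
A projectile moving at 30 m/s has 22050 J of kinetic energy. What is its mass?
m = 2·KE/v² = 2·22050/(30)² = 49.0 kg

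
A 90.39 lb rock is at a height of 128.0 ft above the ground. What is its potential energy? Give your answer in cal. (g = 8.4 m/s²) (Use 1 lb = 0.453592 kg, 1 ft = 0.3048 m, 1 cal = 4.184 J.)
Convert to SI: m = 41.0002 kg, h = 39.0144 m
PE = mgh = (41.0002)(8.4)(39.0144) = 13436.6 J = 3211 cal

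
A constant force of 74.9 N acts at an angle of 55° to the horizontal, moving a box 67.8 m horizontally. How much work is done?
W = F·d·cosθ = (74.9)(67.8)cos(55°) = 2913 J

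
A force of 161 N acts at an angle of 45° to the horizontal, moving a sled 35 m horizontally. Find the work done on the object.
W = F·d·cosθ = (161)(35)cos(45°) = 3985 J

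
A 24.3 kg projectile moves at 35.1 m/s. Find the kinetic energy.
KE = ½mv² = ½(24.3)(35.1)² = 14970 J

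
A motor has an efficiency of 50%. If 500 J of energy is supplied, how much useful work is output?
W_out = η·W_in = 0.5·500 = 250.0 J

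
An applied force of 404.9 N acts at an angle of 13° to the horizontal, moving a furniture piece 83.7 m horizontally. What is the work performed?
W = F·d·cosθ = (404.9)(83.7)cos(13°) = 33020 J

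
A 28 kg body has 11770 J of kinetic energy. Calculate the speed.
v = √(2·KE/m) = √(2·11770/28) = 29.0 m/s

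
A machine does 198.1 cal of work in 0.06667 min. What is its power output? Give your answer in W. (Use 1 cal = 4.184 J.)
Convert to SI: W = 828.85 J, t = 4.0002 s
P = W/t = 828.85/4.0002 = 207.2 W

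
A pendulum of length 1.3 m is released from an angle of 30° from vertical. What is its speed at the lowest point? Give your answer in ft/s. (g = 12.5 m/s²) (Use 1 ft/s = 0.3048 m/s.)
h = L(1 − cosθ) = 1.3(1 − cos30°) = 0.174167 m
v = √(2gh) = √(2·12.5·0.174167) = 2.08667 m/s = 6.846 ft/s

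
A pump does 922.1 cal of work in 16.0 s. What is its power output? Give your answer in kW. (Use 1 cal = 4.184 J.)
Convert to SI: W = 3858.07 J, t = 16.0 s
P = W/t = 3858.07/16.0 = 241.129 W = 0.2411 kW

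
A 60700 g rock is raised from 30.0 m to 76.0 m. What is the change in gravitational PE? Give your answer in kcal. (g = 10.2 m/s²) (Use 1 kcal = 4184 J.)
Convert to SI: m = 60.7 kg, Δh = 46.0 m
ΔPE = mgΔh = (60.7)(10.2)(46.0) = 28480.4 J = 6.807 kcal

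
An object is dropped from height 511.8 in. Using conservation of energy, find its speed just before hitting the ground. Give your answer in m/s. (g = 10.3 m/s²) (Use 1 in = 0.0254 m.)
Convert to SI: h = 12.9997 m
mgh = ½mv² ⇒ v = √(2gh) = √(2·10.3·12.9997) = 16.36 m/s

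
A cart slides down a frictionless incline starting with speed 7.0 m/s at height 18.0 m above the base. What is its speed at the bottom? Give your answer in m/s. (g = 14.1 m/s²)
½mv₀² + mgh = ½mv² ⇒ v = √(v₀² + 2gh) = √(7.0² + 2·14.1·18.0) = 23.59 m/s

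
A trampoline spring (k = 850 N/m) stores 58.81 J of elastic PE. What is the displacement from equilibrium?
x = √(2·PE/k) = √(2·58.81/850) = 0.372 m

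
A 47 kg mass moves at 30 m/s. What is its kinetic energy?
KE = ½mv² = ½(47)(30)² = 21150.0 J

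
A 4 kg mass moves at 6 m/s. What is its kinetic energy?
KE = ½mv² = ½(4)(6)² = 72.0 J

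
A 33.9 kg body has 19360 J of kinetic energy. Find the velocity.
v = √(2·KE/m) = √(2·19360/33.9) = 33.8 m/s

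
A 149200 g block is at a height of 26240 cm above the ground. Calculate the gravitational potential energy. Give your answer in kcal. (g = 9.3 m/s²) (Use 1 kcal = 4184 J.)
Convert to SI: m = 149.2 kg, h = 262.4 m
PE = mgh = (149.2)(9.3)(262.4) = 364096 J = 87.02 kcal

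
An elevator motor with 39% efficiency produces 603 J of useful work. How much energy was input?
W_in = W_out/η = 603/0.39 = 1546 J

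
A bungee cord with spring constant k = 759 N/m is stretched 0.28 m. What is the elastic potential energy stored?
PE = ½kx² = ½(759)(0.28)² = 29.75 J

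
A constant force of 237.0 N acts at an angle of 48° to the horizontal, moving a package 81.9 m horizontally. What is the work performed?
W = F·d·cosθ = (237.0)(81.9)cos(48°) = 12990 J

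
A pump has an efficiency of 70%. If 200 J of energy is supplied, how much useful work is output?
W_out = η·W_in = 0.7·200 = 140.0 J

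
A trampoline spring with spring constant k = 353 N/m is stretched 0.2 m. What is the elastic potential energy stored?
PE = ½kx² = ½(353)(0.2)² = 7.06 J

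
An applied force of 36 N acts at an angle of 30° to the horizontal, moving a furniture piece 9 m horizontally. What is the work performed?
W = F·d·cosθ = (36)(9)cos(30°) = 280.6 J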